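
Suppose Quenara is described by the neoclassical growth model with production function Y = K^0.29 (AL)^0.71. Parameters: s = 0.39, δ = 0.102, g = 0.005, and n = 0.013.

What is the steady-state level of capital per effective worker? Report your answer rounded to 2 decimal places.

k* = 5.26

Steady state requires s·f(k) = (n + g + δ)·k, i.e. s·k^α = (n + g + δ)·k.
Rearranging, k^(1−α) = s / (n + g + δ).
k^0.71 = 0.39 / (0.013 + 0.005 + 0.102) = 0.39 / 0.120 = 3.2500
k* = 3.2500^(1/0.71) ≈ 5.2597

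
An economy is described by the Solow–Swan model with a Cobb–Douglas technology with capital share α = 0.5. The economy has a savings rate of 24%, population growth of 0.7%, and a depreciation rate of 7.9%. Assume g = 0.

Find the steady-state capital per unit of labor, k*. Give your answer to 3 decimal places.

k* ≈ 7.788

In steady state, investment equals break-even investment: s·k^α = (n + δ)·k.
Dividing both sides by k: k^(1−α) = s / (n + δ).
k^0.5 = 0.24 / (0.007 + 0.079) = 0.24 / 0.086 = 2.7907
k* = 2.7907^(1/0.5) ≈ 7.7880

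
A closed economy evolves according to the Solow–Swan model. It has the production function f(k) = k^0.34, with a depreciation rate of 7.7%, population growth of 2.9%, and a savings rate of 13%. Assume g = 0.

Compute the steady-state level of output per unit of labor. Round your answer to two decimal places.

y* ≈ 1.11

At the steady state, Δk = 0, so s·k^α = (n + δ)·k.
Rearranging, k^(1−α) = s / (n + δ).
k^0.66 = 0.13 / (0.029 + 0.077) = 0.13 / 0.106 = 1.2264
k* = 1.2264^(1/0.66) ≈ 1.3624
y* = (k*)^α = 1.3624^0.34 ≈ 1.1109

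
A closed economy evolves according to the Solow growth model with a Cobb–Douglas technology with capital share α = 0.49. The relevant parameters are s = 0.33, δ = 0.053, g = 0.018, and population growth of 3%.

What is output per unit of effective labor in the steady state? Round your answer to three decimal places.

Steady state requires s·f(k) = (n + g + δ)·k, i.e. s·k^α = (n + g + δ)·k.
Dividing both sides by k: k^(1−α) = s / (n + g + δ).
k^0.51 = 0.33 / (0.030 + 0.018 + 0.053) = 0.33 / 0.101 = 3.2673
k* = 3.2673^(1/0.51) ≈ 10.1909
y* = (k*)^α = 10.1909^0.49 ≈ 3.1191

y* ≈ 3.119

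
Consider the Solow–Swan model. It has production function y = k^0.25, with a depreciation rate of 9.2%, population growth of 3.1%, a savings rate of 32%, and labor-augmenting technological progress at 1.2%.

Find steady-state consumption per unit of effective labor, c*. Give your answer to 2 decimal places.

c* = 0.91

Steady state requires s·f(k) = (n + g + δ)·k, i.e. s·k^α = (n + g + δ)·k.
Rearranging, k^(1−α) = s / (n + g + δ).
k^0.75 = 0.32 / (0.031 + 0.012 + 0.092) = 0.32 / 0.135 = 2.3704
k* = 2.3704^(1/0.75) ≈ 3.1605
y* = (k*)^α = 3.1605^0.25 ≈ 1.3333
c* = (1 − s)·y* = (1 − 0.32) × 1.3333 ≈ 0.9066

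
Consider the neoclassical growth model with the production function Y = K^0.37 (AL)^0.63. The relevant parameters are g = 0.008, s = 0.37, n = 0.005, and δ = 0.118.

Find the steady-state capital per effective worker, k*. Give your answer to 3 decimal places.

k* ≈ 5.197

At the steady state, Δk = 0, so s·k^α = (n + g + δ)·k.
Rearranging, k^(1−α) = s / (n + g + δ).
k^0.63 = 0.37 / (0.005 + 0.008 + 0.118) = 0.37 / 0.131 = 2.8244
k* = 2.8244^(1/0.63) ≈ 5.1970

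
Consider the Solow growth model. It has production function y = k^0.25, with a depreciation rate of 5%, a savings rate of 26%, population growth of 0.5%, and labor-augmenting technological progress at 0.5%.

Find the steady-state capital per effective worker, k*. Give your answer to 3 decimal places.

k* ≈ 7.065

In steady state, investment equals break-even investment: s·k^α = (n + g + δ)·k.
Dividing both sides by k: k^(1−α) = s / (n + g + δ).
k^0.75 = 0.26 / (0.005 + 0.005 + 0.050) = 0.26 / 0.060 = 4.3333
k* = 4.3333^(1/0.75) ≈ 7.0647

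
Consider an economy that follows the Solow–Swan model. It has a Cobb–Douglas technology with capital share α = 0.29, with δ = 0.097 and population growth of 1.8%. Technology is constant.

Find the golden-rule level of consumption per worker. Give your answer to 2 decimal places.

At the golden rule, f'(k) = n + δ, so α·k^(α−1) = n + δ and k_gold = (α/(n + δ))^(1/(1−α)).
k_gold = (0.29/0.115)^(1/0.71) = 2.5217^1.4085 ≈ 3.6795
c_gold = f(k_gold) − (n + δ)·k_gold = 1.4591 − 0.115×3.6795 ≈ 1.0360

c_gold ≈ 1.04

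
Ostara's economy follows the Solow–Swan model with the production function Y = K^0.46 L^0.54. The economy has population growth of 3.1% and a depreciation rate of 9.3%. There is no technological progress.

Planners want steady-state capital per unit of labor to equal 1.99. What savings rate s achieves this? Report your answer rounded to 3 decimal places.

At the steady state, Δk = 0, so s·k^α = (n + δ)·k.
So s / (n + δ) = (k*)^(1−α) = 1.99^0.54 = 1.4500.
Therefore s = 1.4500 × (n + δ) = 1.4500 × 0.124 = 0.1798.

s ≈ 0.180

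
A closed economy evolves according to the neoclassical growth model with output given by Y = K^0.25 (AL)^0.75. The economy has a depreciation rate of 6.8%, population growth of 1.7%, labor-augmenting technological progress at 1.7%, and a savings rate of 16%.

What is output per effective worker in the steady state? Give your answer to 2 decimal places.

Steady state requires s·f(k) = (n + g + δ)·k, i.e. s·k^α = (n + g + δ)·k.
Rearranging, k^(1−α) = s / (n + g + δ).
k^0.75 = 0.16 / (0.017 + 0.017 + 0.068) = 0.16 / 0.102 = 1.5686
k* = 1.5686^(1/0.75) ≈ 1.8226
y* = (k*)^α = 1.8226^0.25 ≈ 1.1619

y* ≈ 1.16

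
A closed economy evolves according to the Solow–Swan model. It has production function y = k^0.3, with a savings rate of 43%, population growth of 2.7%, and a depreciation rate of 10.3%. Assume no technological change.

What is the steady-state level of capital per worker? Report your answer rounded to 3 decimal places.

k* = 5.523

In steady state, investment equals break-even investment: s·k^α = (n + δ)·k.
Rearranging, k^(1−α) = s / (n + δ).
k^0.7 = 0.43 / (0.027 + 0.103) = 0.43 / 0.130 = 3.3077
k* = 3.3077^(1/0.7) ≈ 5.5231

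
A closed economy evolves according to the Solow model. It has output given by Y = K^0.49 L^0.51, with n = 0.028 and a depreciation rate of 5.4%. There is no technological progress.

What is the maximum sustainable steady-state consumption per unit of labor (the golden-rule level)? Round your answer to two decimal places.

At the golden rule, f'(k) = n + δ, so α·k^(α−1) = n + δ and k_gold = (α/(n + δ))^(1/(1−α)).
k_gold = (0.49/0.082)^(1/0.51) = 5.9756^1.9608 ≈ 33.2912
c_gold = f(k_gold) − (n + δ)·k_gold = 5.5711 − 0.082×33.2912 ≈ 2.8412

c_gold ≈ 2.84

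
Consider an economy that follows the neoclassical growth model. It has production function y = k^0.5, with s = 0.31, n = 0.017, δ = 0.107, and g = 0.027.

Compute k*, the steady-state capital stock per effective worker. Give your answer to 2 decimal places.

At the steady state, Δk = 0, so s·k^α = (n + g + δ)·k.
Rearranging, k^(1−α) = s / (n + g + δ).
k^0.5 = 0.31 / (0.017 + 0.027 + 0.107) = 0.31 / 0.151 = 2.0530
k* = 2.0530^(1/0.5) ≈ 4.2148

k* = 4.21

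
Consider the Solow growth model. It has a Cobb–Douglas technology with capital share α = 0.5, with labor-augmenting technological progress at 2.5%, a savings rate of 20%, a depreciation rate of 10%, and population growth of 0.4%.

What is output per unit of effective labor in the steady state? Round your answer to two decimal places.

At the steady state, Δk = 0, so s·k^α = (n + g + δ)·k.
Dividing both sides by k: k^(1−α) = s / (n + g + δ).
k^0.5 = 0.20 / (0.004 + 0.025 + 0.100) = 0.20 / 0.129 = 1.5504
k* = 1.5504^(1/0.5) ≈ 2.4037
y* = (k*)^α = 2.4037^0.5 ≈ 1.5504

y* = 1.55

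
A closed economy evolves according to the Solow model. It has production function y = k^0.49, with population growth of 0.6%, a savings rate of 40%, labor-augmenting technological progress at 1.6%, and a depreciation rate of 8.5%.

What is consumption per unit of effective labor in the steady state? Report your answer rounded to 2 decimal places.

In steady state, investment equals break-even investment: s·k^α = (n + g + δ)·k.
Rearranging, k^(1−α) = s / (n + g + δ).
k^0.51 = 0.40 / (0.006 + 0.016 + 0.085) = 0.40 / 0.107 = 3.7383
k* = 3.7383^(1/0.51) ≈ 13.2706
y* = (k*)^α = 13.2706^0.49 ≈ 3.5499
c* = (1 − s)·y* = (1 − 0.40) × 3.5499 ≈ 2.1299

c* ≈ 2.13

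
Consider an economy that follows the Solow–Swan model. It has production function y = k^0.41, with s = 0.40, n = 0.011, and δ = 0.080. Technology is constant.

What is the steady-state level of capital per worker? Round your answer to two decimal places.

k* = 12.30

At the steady state, Δk = 0, so s·k^α = (n + δ)·k.
Rearranging, k^(1−α) = s / (n + δ).
k^0.59 = 0.40 / (0.011 + 0.080) = 0.40 / 0.091 = 4.3956
k* = 4.3956^(1/0.59) ≈ 12.2988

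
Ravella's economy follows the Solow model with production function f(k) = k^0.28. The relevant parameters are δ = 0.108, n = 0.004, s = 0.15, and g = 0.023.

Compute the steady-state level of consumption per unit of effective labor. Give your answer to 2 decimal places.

c* ≈ 0.89

In steady state, investment equals break-even investment: s·k^α = (n + g + δ)·k.
Rearranging, k^(1−α) = s / (n + g + δ).
k^0.72 = 0.15 / (0.004 + 0.023 + 0.108) = 0.15 / 0.135 = 1.1111
k* = 1.1111^(1/0.72) ≈ 1.1576
y* = (k*)^α = 1.1576^0.28 ≈ 1.0418
c* = (1 − s)·y* = (1 − 0.15) × 1.0418 ≈ 0.8855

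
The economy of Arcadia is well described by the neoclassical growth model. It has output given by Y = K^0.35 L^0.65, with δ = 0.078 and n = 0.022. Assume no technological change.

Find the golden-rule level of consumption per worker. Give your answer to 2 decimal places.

c_gold ≈ 1.28

At the golden rule, f'(k) = n + δ, so α·k^(α−1) = n + δ and k_gold = (α/(n + δ))^(1/(1−α)).
k_gold = (0.35/0.100)^(1/0.65) = 3.5000^1.5385 ≈ 6.8715
c_gold = f(k_gold) − (n + δ)·k_gold = 1.9632 − 0.100×6.8715 ≈ 1.2761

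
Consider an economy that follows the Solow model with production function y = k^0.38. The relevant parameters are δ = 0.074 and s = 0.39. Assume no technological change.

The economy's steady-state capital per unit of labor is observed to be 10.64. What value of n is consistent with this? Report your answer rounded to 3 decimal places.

n ≈ 0.016

At the steady state, Δk = 0, so s·k^α = (n + δ)·k.
So s / (n + δ) = (k*)^(1−α) = 10.64^0.62 = 4.3322.
Therefore n + δ = s / 4.3322 = 0.39 / 4.3322 = 0.0900, so n = 0.0900 − 0.074 = 0.0160.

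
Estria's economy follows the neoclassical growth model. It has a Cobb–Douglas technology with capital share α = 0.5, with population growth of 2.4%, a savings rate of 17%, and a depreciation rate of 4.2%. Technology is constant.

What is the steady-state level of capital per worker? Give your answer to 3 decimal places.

In steady state, investment equals break-even investment: s·k^α = (n + δ)·k.
Rearranging, k^(1−α) = s / (n + δ).
k^0.5 = 0.17 / (0.024 + 0.042) = 0.17 / 0.066 = 2.5758
k* = 2.5758^(1/0.5) ≈ 6.6347

k* ≈ 6.635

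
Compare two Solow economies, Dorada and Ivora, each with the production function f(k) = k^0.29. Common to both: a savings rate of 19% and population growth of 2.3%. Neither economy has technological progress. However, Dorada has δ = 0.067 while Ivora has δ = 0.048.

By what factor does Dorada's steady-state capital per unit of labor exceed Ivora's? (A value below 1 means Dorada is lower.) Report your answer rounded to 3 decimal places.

ratio ≈ 0.716

Steady-state k* = [s/(n + δ)]^(1/(1−α)), so the ratio is [ (s_D/(n + δ)_D) / (s_I/(n + δ)_I) ]^1.4085.
s_D/(n + δ)_D = 0.19/0.090 = 2.1111; s_I/(n + δ)_I = 0.19/0.071 = 2.6761.
Ratio = (2.1111/2.6761)^1.4085 = 0.7889^1.4085 ≈ 0.7161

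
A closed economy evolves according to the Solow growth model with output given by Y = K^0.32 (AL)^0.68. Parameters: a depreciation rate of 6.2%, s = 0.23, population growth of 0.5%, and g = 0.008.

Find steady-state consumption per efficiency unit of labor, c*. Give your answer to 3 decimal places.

c* ≈ 1.305

In steady state, investment equals break-even investment: s·k^α = (n + g + δ)·k.
Dividing both sides by k: k^(1−α) = s / (n + g + δ).
k^0.68 = 0.23 / (0.005 + 0.008 + 0.062) = 0.23 / 0.075 = 3.0667
k* = 3.0667^(1/0.68) ≈ 5.1963
y* = (k*)^α = 5.1963^0.32 ≈ 1.6944
c* = (1 − s)·y* = (1 − 0.23) × 1.6944 ≈ 1.3047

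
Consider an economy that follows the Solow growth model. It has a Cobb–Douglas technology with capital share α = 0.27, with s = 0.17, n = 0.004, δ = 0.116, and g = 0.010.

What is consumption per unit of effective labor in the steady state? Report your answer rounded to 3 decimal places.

At the steady state, Δk = 0, so s·k^α = (n + g + δ)·k.
Rearranging, k^(1−α) = s / (n + g + δ).
k^0.73 = 0.17 / (0.004 + 0.010 + 0.116) = 0.17 / 0.130 = 1.3077
k* = 1.3077^(1/0.73) ≈ 1.4441
y* = (k*)^α = 1.4441^0.27 ≈ 1.1043
c* = (1 − s)·y* = (1 − 0.17) × 1.1043 ≈ 0.9166

c* = 0.917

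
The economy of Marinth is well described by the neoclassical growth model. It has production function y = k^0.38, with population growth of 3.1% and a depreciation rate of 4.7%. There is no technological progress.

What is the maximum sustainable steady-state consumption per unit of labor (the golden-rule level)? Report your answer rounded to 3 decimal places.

At the golden rule, f'(k) = n + δ, so α·k^(α−1) = n + δ and k_gold = (α/(n + δ))^(1/(1−α)).
k_gold = (0.38/0.078)^(1/0.62) = 4.8718^1.6129 ≈ 12.8580
c_gold = f(k_gold) − (n + δ)·k_gold = 2.6393 − 0.078×12.8580 ≈ 1.6364

c_gold ≈ 1.636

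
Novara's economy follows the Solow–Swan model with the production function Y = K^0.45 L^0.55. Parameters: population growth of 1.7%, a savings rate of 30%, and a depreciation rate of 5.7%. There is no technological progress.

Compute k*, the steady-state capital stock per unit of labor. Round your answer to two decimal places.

Steady state requires s·f(k) = (n + δ)·k, i.e. s·k^α = (n + δ)·k.
Rearranging, k^(1−α) = s / (n + δ).
k^0.55 = 0.30 / (0.017 + 0.057) = 0.30 / 0.074 = 4.0541
k* = 4.0541^(1/0.55) ≈ 12.7427

k* = 12.74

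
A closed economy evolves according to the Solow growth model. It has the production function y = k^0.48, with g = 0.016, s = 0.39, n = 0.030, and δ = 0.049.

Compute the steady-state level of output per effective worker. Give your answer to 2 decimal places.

y* = 3.68

At the steady state, Δk = 0, so s·k^α = (n + g + δ)·k.
Dividing both sides by k: k^(1−α) = s / (n + g + δ).
k^0.52 = 0.39 / (0.030 + 0.016 + 0.049) = 0.39 / 0.095 = 4.1053
k* = 4.1053^(1/0.52) ≈ 15.1185
y* = (k*)^α = 15.1185^0.48 ≈ 3.6827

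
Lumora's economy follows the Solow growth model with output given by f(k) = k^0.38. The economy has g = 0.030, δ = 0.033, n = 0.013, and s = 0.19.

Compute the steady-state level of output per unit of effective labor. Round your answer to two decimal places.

In steady state, investment equals break-even investment: s·k^α = (n + g + δ)·k.
Dividing both sides by k: k^(1−α) = s / (n + g + δ).
k^0.62 = 0.19 / (0.013 + 0.030 + 0.033) = 0.19 / 0.076 = 2.5000
k* = 2.5000^(1/0.62) ≈ 4.3837
y* = (k*)^α = 4.3837^0.38 ≈ 1.7535

y* = 1.75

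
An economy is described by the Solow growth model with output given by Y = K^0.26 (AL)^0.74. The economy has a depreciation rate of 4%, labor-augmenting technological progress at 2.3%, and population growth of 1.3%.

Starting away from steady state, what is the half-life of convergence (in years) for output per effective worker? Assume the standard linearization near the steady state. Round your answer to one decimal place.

half-life ≈ 12.3 years

Near the steady state the convergence rate is λ = (1 − α)(n + g + δ).
λ = (1 − 0.26) × 0.076 = 0.74 × 0.076 = 0.05624
Half-life = ln 2 / λ = 0.6931 / 0.05624 ≈ 12.32 years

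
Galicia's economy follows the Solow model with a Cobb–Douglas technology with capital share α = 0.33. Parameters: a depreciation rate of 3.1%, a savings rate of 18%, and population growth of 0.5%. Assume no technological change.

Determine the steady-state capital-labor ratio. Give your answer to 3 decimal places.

In steady state, investment equals break-even investment: s·k^α = (n + δ)·k.
Dividing both sides by k: k^(1−α) = s / (n + δ).
k^0.67 = 0.18 / (0.005 + 0.031) = 0.18 / 0.036 = 5.0000
k* = 5.0000^(1/0.67) ≈ 11.0469

k* = 11.047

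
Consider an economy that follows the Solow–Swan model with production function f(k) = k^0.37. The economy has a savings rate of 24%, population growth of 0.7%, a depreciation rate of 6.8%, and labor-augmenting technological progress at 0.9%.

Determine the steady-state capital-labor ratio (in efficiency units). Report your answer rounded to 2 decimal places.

k* = 5.29

Steady state requires s·f(k) = (n + g + δ)·k, i.e. s·k^α = (n + g + δ)·k.
Rearranging, k^(1−α) = s / (n + g + δ).
k^0.63 = 0.24 / (0.007 + 0.009 + 0.068) = 0.24 / 0.084 = 2.8571
k* = 2.8571^(1/0.63) ≈ 5.2929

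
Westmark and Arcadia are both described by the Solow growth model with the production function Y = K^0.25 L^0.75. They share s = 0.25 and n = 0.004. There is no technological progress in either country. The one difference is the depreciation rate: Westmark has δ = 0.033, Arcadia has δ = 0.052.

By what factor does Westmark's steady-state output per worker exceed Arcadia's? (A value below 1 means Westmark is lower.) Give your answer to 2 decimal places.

Steady-state y* = [s/(n + δ)]^(α/(1−α)), so the ratio is [ (s_W/(n + δ)_W) / (s_A/(n + δ)_A) ]^0.3333.
s_W/(n + δ)_W = 0.25/0.037 = 6.7568; s_A/(n + δ)_A = 0.25/0.056 = 4.4643.
Ratio = (6.7568/4.4643)^0.3333 = 1.5135^0.3333 ≈ 1.1481

ratio ≈ 1.15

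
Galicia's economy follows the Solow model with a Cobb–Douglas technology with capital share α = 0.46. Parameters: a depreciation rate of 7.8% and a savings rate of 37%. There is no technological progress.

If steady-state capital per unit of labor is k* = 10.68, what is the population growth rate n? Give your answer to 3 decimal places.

n ≈ 0.025

Steady state requires s·f(k) = (n + δ)·k, i.e. s·k^α = (n + δ)·k.
So s / (n + δ) = (k*)^(1−α) = 10.68^0.54 = 3.5928.
Therefore n + δ = s / 3.5928 = 0.37 / 3.5928 = 0.1030, so n = 0.1030 − 0.078 = 0.0250.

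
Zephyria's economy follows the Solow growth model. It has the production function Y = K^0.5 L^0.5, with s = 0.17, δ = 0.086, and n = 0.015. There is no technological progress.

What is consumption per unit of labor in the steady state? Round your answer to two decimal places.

In steady state, investment equals break-even investment: s·k^α = (n + δ)·k.
Rearranging, k^(1−α) = s / (n + δ).
k^0.5 = 0.17 / (0.015 + 0.086) = 0.17 / 0.101 = 1.6832
k* = 1.6832^(1/0.5) ≈ 2.8332
y* = (k*)^α = 2.8332^0.5 ≈ 1.6832
c* = (1 − s)·y* = (1 − 0.17) × 1.6832 ≈ 1.3971

c* ≈ 1.40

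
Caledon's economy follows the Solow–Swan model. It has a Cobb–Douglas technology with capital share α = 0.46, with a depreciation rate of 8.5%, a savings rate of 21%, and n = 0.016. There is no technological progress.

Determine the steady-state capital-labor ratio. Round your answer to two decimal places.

Steady state requires s·f(k) = (n + δ)·k, i.e. s·k^α = (n + δ)·k.
Dividing both sides by k: k^(1−α) = s / (n + δ).
k^0.54 = 0.21 / (0.016 + 0.085) = 0.21 / 0.101 = 2.0792
k* = 2.0792^(1/0.54) ≈ 3.8788

k* = 3.88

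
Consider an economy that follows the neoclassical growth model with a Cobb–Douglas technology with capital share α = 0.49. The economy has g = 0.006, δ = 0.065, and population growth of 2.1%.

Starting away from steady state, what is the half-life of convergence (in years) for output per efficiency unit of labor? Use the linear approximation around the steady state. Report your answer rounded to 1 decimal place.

t_½ ≈ 14.8 years

Near the steady state the convergence rate is λ = (1 − α)(n + g + δ).
λ = (1 − 0.49) × 0.092 = 0.51 × 0.092 = 0.04692
Half-life = ln 2 / λ = 0.6931 / 0.04692 ≈ 14.77 years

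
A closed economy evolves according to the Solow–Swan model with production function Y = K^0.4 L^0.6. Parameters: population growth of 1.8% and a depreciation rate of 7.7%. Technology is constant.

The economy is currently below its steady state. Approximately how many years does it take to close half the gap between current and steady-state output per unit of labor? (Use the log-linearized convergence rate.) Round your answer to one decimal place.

half-life ≈ 12.2 years

Near the steady state the convergence rate is λ = (1 − α)(n + δ).
λ = (1 − 0.4) × 0.095 = 0.6 × 0.095 = 0.0570
Half-life = ln 2 / λ = 0.6931 / 0.0570 ≈ 12.16 years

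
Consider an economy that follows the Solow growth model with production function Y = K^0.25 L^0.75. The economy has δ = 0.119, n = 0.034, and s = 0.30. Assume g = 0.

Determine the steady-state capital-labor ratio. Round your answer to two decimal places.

k* ≈ 2.45

In steady state, investment equals break-even investment: s·k^α = (n + δ)·k.
Dividing both sides by k: k^(1−α) = s / (n + δ).
k^0.75 = 0.30 / (0.034 + 0.119) = 0.30 / 0.153 = 1.9608
k* = 1.9608^(1/0.75) ≈ 2.4542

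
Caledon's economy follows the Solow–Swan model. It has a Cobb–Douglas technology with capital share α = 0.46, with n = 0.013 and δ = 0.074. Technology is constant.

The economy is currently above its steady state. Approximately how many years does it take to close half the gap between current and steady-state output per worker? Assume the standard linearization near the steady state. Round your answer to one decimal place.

Near the steady state the convergence rate is λ = (1 − α)(n + δ).
λ = (1 − 0.46) × 0.087 = 0.54 × 0.087 = 0.04698
Half-life = ln 2 / λ = 0.6931 / 0.04698 ≈ 14.75 years

about 14.8 years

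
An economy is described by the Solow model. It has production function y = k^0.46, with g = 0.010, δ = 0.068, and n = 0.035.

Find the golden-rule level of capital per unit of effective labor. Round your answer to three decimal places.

The golden rule sets f'(k) = n + g + δ, i.e. α·k^(α−1) = n + g + δ.
So k^(1−α) = α / (n + g + δ) = 0.46 / 0.113 = 4.0708.
k_gold = 4.0708^(1/0.54) ≈ 13.4597

k_gold ≈ 13.460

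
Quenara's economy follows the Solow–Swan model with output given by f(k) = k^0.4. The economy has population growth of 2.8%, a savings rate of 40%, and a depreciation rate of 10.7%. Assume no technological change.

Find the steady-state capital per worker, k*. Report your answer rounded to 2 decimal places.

k* ≈ 6.11

At the steady state, Δk = 0, so s·k^α = (n + δ)·k.
Rearranging, k^(1−α) = s / (n + δ).
k^0.6 = 0.40 / (0.028 + 0.107) = 0.40 / 0.135 = 2.9630
k* = 2.9630^(1/0.6) ≈ 6.1125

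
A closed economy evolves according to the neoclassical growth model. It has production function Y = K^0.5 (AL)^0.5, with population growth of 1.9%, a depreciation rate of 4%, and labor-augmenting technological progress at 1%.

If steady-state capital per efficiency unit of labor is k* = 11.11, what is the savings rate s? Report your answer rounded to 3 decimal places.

At the steady state, Δk = 0, so s·k^α = (n + g + δ)·k.
So s / (n + g + δ) = (k*)^(1−α) = 11.11^0.5 = 3.3332.
Therefore s = 3.3332 × (n + g + δ) = 3.3332 × 0.069 = 0.2300.

s ≈ 0.230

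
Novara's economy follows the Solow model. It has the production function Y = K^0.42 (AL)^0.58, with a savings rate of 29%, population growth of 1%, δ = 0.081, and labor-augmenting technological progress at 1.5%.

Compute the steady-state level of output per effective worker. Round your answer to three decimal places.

At the steady state, Δk = 0, so s·k^α = (n + g + δ)·k.
Dividing both sides by k: k^(1−α) = s / (n + g + δ).
k^0.58 = 0.29 / (0.010 + 0.015 + 0.081) = 0.29 / 0.106 = 2.7358
k* = 2.7358^(1/0.58) ≈ 5.6701
y* = (k*)^α = 5.6701^0.42 ≈ 2.0726

y* ≈ 2.073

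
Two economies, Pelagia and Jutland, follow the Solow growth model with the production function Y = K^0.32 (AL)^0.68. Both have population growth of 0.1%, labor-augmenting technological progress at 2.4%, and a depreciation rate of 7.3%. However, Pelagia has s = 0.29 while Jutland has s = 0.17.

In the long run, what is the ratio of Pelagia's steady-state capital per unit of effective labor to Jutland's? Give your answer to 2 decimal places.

Steady-state k* = [s/(n + g + δ)]^(1/(1−α)), so the ratio is [ (s_P/(n + g + δ)_P) / (s_J/(n + g + δ)_J) ]^1.4706.
s_P/(n + g + δ)_P = 0.29/0.098 = 2.9592; s_J/(n + g + δ)_J = 0.17/0.098 = 1.7347.
Ratio = (2.9592/1.7347)^1.4706 = 1.7059^1.4706 ≈ 2.1934

k*_P / k*_J ≈ 2.19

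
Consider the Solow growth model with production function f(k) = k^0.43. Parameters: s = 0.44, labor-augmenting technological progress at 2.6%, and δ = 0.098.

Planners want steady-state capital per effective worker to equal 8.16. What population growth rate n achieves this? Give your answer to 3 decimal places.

n ≈ 0.009

At the steady state, Δk = 0, so s·k^α = (n + g + δ)·k.
So s / (n + g + δ) = (k*)^(1−α) = 8.16^0.57 = 3.3087.
Therefore n + g + δ = s / 3.3087 = 0.44 / 3.3087 = 0.1330, so n = 0.1330 − 0.124 = 0.0090.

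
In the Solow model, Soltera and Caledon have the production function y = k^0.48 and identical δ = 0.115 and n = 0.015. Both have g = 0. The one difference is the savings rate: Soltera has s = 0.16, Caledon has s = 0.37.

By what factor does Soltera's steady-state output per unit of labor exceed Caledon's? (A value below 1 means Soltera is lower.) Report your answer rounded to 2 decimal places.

Steady-state y* = [s/(n + δ)]^(α/(1−α)), so the ratio is [ (s_S/(n + δ)_S) / (s_C/(n + δ)_C) ]^0.9231.
s_S/(n + δ)_S = 0.16/0.130 = 1.2308; s_C/(n + δ)_C = 0.37/0.130 = 2.8462.
Ratio = (1.2308/2.8462)^0.9231 = 0.4324^0.9231 ≈ 0.4612

ratio ≈ 0.46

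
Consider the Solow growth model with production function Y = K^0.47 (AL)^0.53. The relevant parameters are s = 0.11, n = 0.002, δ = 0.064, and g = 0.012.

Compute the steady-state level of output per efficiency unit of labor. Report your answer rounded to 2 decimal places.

y* ≈ 1.36

Steady state requires s·f(k) = (n + g + δ)·k, i.e. s·k^α = (n + g + δ)·k.
Dividing both sides by k: k^(1−α) = s / (n + g + δ).
k^0.53 = 0.11 / (0.002 + 0.012 + 0.064) = 0.11 / 0.078 = 1.4103
k* = 1.4103^(1/0.53) ≈ 1.9130
y* = (k*)^α = 1.9130^0.47 ≈ 1.3565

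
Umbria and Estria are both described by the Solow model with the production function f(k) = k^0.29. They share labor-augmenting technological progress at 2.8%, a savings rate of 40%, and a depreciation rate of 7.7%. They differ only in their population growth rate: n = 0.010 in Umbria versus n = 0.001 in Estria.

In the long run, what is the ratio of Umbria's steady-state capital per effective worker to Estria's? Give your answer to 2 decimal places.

ratio ≈ 0.89

Steady-state k* = [s/(n + g + δ)]^(1/(1−α)), so the ratio is [ (s_U/(n + g + δ)_U) / (s_E/(n + g + δ)_E) ]^1.4085.
s_U/(n + g + δ)_U = 0.40/0.115 = 3.4783; s_E/(n + g + δ)_E = 0.40/0.106 = 3.7736.
Ratio = (3.4783/3.7736)^1.4085 = 0.9217^1.4085 ≈ 0.8915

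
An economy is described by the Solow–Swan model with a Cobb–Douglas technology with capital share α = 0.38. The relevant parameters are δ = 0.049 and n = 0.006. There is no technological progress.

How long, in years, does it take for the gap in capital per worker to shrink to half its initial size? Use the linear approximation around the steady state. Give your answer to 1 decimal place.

Near the steady state the convergence rate is λ = (1 − α)(n + δ).
λ = (1 − 0.38) × 0.055 = 0.62 × 0.055 = 0.0341
Half-life = ln 2 / λ = 0.6931 / 0.0341 ≈ 20.33 years

half-life ≈ 20.3 years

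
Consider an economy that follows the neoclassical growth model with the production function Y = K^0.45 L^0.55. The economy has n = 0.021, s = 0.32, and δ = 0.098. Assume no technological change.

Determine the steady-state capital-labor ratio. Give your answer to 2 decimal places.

At the steady state, Δk = 0, so s·k^α = (n + δ)·k.
Rearranging, k^(1−α) = s / (n + δ).
k^0.55 = 0.32 / (0.021 + 0.098) = 0.32 / 0.119 = 2.6891
k* = 2.6891^(1/0.55) ≈ 6.0409

k* = 6.04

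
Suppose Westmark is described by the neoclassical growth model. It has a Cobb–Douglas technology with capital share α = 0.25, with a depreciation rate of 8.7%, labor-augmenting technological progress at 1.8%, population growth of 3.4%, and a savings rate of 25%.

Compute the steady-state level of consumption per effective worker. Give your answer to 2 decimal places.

c* = 0.91

At the steady state, Δk = 0, so s·k^α = (n + g + δ)·k.
Rearranging, k^(1−α) = s / (n + g + δ).
k^0.75 = 0.25 / (0.034 + 0.018 + 0.087) = 0.25 / 0.139 = 1.7986
k* = 1.7986^(1/0.75) ≈ 2.1873
y* = (k*)^α = 2.1873^0.25 ≈ 1.2161
c* = (1 − s)·y* = (1 − 0.25) × 1.2161 ≈ 0.9121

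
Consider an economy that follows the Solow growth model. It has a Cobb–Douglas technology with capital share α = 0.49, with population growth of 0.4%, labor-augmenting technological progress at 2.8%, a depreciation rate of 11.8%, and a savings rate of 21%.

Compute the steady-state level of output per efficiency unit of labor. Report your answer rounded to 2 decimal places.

In steady state, investment equals break-even investment: s·k^α = (n + g + δ)·k.
Rearranging, k^(1−α) = s / (n + g + δ).
k^0.51 = 0.21 / (0.004 + 0.028 + 0.118) = 0.21 / 0.150 = 1.4000
k* = 1.4000^(1/0.51) ≈ 1.9343
y* = (k*)^α = 1.9343^0.49 ≈ 1.3816

y* ≈ 1.38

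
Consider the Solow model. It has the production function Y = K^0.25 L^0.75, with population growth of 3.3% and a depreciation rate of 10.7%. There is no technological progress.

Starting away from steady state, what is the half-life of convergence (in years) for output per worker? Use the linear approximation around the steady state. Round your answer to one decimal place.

about 6.6 years

Near the steady state the convergence rate is λ = (1 − α)(n + δ).
λ = (1 − 0.25) × 0.140 = 0.75 × 0.140 = 0.1050
Half-life = ln 2 / λ = 0.6931 / 0.1050 ≈ 6.60 years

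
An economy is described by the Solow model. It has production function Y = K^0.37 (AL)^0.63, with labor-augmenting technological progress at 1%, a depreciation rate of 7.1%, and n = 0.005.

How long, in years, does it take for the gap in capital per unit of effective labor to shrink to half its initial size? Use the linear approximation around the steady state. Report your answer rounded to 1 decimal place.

Near the steady state the convergence rate is λ = (1 − α)(n + g + δ).
λ = (1 − 0.37) × 0.086 = 0.63 × 0.086 = 0.05418
Half-life = ln 2 / λ = 0.6931 / 0.05418 ≈ 12.79 years

about 12.8 years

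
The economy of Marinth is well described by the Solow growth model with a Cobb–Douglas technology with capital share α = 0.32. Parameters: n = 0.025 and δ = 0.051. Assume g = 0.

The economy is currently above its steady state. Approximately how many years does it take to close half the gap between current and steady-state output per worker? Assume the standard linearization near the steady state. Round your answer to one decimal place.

Near the steady state the convergence rate is λ = (1 − α)(n + δ).
λ = (1 − 0.32) × 0.076 = 0.68 × 0.076 = 0.05168
Half-life = ln 2 / λ = 0.6931 / 0.05168 ≈ 13.41 years

half-life ≈ 13.4 years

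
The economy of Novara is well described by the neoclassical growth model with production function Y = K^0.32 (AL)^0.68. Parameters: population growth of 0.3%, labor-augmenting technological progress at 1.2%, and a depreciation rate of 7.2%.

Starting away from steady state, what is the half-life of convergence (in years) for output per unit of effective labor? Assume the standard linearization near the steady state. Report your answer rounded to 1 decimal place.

t_½ ≈ 11.7 years

Near the steady state the convergence rate is λ = (1 − α)(n + g + δ).
λ = (1 − 0.32) × 0.087 = 0.68 × 0.087 = 0.05916
Half-life = ln 2 / λ = 0.6931 / 0.05916 ≈ 11.72 years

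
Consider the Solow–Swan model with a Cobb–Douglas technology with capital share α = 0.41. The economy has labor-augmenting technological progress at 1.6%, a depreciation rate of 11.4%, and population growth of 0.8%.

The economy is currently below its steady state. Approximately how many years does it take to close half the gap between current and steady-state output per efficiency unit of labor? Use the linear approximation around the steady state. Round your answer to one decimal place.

Near the steady state the convergence rate is λ = (1 − α)(n + g + δ).
λ = (1 − 0.41) × 0.138 = 0.59 × 0.138 = 0.08142
Half-life = ln 2 / λ = 0.6931 / 0.08142 ≈ 8.51 years

t_½ ≈ 8.5 years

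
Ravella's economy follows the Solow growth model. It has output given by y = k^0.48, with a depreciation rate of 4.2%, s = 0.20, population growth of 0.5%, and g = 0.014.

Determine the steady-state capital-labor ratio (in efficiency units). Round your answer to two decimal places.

Steady state requires s·f(k) = (n + g + δ)·k, i.e. s·k^α = (n + g + δ)·k.
Dividing both sides by k: k^(1−α) = s / (n + g + δ).
k^0.52 = 0.20 / (0.005 + 0.014 + 0.042) = 0.20 / 0.061 = 3.2787
k* = 3.2787^(1/0.52) ≈ 9.8115

k* ≈ 9.81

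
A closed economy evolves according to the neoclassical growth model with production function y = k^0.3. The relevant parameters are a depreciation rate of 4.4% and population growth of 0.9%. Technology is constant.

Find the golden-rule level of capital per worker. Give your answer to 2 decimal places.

The golden rule sets f'(k) = n + δ, i.e. α·k^(α−1) = n + δ.
So k^(1−α) = α / (n + δ) = 0.3 / 0.053 = 5.6604.
k_gold = 5.6604^(1/0.7) ≈ 11.8986

k_gold ≈ 11.90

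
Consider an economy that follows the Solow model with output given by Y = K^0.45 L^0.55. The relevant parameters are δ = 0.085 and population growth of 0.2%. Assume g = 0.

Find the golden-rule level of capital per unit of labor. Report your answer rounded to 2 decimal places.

The golden rule sets f'(k) = n + δ, i.e. α·k^(α−1) = n + δ.
So k^(1−α) = α / (n + δ) = 0.45 / 0.087 = 5.1724.
k_gold = 5.1724^(1/0.55) ≈ 19.8437

k_gold ≈ 19.84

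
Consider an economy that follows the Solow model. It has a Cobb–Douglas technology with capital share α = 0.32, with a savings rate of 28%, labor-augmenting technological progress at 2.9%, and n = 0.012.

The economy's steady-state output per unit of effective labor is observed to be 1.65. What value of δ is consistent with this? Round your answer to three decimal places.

Steady state requires s·f(k) = (n + g + δ)·k, i.e. s·k^α = (n + g + δ)·k.
Since y* = [s/(n + g + δ)]^(α/(1−α)), we have s/(n + g + δ) = (y*)^((1−α)/α) = 1.65^2.125 = 2.8984.
Therefore n + g + δ = s / 2.8984 = 0.28 / 2.8984 = 0.0966, so δ = 0.0966 − 0.041 = 0.0556.

δ ≈ 0.056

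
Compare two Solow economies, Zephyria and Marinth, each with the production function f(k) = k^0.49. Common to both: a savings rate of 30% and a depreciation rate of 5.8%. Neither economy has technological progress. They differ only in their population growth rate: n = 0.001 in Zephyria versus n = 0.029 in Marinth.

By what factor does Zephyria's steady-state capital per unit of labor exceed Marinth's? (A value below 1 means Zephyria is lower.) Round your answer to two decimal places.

Steady-state k* = [s/(n + δ)]^(1/(1−α)), so the ratio is [ (s_Z/(n + δ)_Z) / (s_M/(n + δ)_M) ]^1.9608.
s_Z/(n + δ)_Z = 0.30/0.059 = 5.0847; s_M/(n + δ)_M = 0.30/0.087 = 3.4483.
Ratio = (5.0847/3.4483)^1.9608 = 1.4746^1.9608 ≈ 2.1416

ratio ≈ 2.14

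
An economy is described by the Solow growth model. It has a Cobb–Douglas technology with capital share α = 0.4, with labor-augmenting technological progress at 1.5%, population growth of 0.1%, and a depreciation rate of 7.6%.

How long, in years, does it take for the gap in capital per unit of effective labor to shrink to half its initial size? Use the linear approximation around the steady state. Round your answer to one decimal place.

half-life ≈ 12.6 years

Near the steady state the convergence rate is λ = (1 − α)(n + g + δ).
λ = (1 − 0.4) × 0.092 = 0.6 × 0.092 = 0.0552
Half-life = ln 2 / λ = 0.6931 / 0.0552 ≈ 12.56 years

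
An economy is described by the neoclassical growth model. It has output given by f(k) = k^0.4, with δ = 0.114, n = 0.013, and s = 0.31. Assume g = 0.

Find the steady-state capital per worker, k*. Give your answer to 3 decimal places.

k* = 4.425

In steady state, investment equals break-even investment: s·k^α = (n + δ)·k.
Dividing both sides by k: k^(1−α) = s / (n + δ).
k^0.6 = 0.31 / (0.013 + 0.114) = 0.31 / 0.127 = 2.4409
k* = 2.4409^(1/0.6) ≈ 4.4250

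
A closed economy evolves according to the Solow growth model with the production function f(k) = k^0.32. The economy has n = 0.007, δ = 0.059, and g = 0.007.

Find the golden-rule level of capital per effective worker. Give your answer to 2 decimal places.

The golden rule sets f'(k) = n + g + δ, i.e. α·k^(α−1) = n + g + δ.
So k^(1−α) = α / (n + g + δ) = 0.32 / 0.073 = 4.3836.
k_gold = 4.3836^(1/0.68) ≈ 8.7876

k_gold ≈ 8.79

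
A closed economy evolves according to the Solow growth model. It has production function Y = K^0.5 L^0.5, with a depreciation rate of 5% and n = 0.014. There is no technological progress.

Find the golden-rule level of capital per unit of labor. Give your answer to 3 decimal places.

The golden rule sets f'(k) = n + δ, i.e. α·k^(α−1) = n + δ.
So k^(1−α) = α / (n + δ) = 0.5 / 0.064 = 7.8125.
k_gold = 7.8125^(1/0.5) ≈ 61.0352

k_gold ≈ 61.035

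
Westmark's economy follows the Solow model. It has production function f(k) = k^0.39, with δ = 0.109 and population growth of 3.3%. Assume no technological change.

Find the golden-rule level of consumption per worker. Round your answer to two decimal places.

c_gold ≈ 1.16

At the golden rule, f'(k) = n + δ, so α·k^(α−1) = n + δ and k_gold = (α/(n + δ))^(1/(1−α)).
k_gold = (0.39/0.142)^(1/0.61) = 2.7465^1.6393 ≈ 5.2395
c_gold = f(k_gold) − (n + δ)·k_gold = 1.9078 − 0.142×5.2395 ≈ 1.1638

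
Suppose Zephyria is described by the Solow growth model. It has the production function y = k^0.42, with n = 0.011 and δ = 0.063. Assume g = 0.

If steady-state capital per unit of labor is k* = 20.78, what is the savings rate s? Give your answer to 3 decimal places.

Steady state requires s·f(k) = (n + δ)·k, i.e. s·k^α = (n + δ)·k.
So s / (n + δ) = (k*)^(1−α) = 20.78^0.58 = 5.8108.
Therefore s = 5.8108 × (n + δ) = 5.8108 × 0.074 = 0.4300.

s ≈ 0.430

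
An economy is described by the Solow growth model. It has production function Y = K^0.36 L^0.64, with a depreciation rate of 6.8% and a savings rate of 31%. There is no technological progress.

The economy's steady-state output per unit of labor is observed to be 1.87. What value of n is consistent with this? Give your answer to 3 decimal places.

n ≈ 0.034

At the steady state, Δk = 0, so s·k^α = (n + δ)·k.
Since y* = [s/(n + δ)]^(α/(1−α)), we have s/(n + δ) = (y*)^((1−α)/α) = 1.87^1.7778 = 3.0428.
Therefore n + δ = s / 3.0428 = 0.31 / 3.0428 = 0.1019, so n = 0.1019 − 0.068 = 0.0339.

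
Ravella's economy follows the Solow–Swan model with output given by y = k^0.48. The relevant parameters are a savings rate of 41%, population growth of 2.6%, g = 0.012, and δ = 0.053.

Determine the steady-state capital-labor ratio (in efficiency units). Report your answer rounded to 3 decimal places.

k* = 18.080

Steady state requires s·f(k) = (n + g + δ)·k, i.e. s·k^α = (n + g + δ)·k.
Dividing both sides by k: k^(1−α) = s / (n + g + δ).
k^0.52 = 0.41 / (0.026 + 0.012 + 0.053) = 0.41 / 0.091 = 4.5055
k* = 4.5055^(1/0.52) ≈ 18.0800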